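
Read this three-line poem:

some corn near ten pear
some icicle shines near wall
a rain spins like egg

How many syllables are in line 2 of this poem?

7

Line 2: some(1) + icicle(3) + shines(1) + near(1) + wall(1) = 7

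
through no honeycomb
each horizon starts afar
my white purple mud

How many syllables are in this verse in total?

17

Line 1: "through no honeycomb": 1+1+3 = 5
Line 2: "each horizon starts afar": 1+3+1+2 = 7
Line 3: "my white purple mud": 1+1+2+1 = 5
Total: 5 + 7 + 5 = 17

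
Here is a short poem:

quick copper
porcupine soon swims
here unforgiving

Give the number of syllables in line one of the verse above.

Line one: quick(1) + copper(2) = 3

3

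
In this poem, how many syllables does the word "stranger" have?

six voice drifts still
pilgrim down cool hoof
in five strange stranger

2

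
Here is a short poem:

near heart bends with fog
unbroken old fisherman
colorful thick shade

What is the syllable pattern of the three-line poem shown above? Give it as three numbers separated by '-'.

5-7-5

Line 1: "near heart bends with fog": 1+1+1+1+1 = 5
Line 2: "unbroken old fisherman": 3+1+3 = 7
Line 3: "colorful thick shade": 3+1+1 = 5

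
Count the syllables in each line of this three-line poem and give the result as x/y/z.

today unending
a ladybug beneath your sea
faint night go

Line 1: today (2), unending (3) → 5
Line 2: a (1), ladybug (3), beneath (2), your (1), sea (1) → 8
Line 3: faint (1), night (1), go (1) → 3

5/8/3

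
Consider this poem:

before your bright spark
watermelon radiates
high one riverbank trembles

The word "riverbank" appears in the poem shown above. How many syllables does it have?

3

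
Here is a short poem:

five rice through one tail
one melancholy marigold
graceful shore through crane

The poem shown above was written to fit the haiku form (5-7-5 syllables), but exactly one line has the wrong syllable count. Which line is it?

Line 2

Line 1: five (1), rice (1), through (1), one (1), tail (1) → 5 ✓
Line 2: one (1), melancholy (4), marigold (3) → 8 (expected 7)
Line 3: graceful (2), shore (1), through (1), crane (1) → 5 ✓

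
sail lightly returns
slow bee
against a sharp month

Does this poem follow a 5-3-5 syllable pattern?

No

Line 1: sail(1) + lightly(2) + returns(2) = 5 ✓
Line 2: slow(1) + bee(1) = 2 (expected 3)
Line 3: against(2) + a(1) + sharp(1) + month(1) = 5 ✓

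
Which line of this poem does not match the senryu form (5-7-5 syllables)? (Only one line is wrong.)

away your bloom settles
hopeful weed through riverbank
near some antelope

The first line

Line 1: "away your bloom settles": 2+1+1+2 = 6 (expected 5)
Line 2: "hopeful weed through riverbank": 2+1+1+3 = 7 ✓
Line 3: "near some antelope": 1+1+3 = 5 ✓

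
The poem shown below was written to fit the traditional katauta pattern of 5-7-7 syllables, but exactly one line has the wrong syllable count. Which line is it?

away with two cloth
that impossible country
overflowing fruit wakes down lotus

Line 1: "away with two cloth": 2+1+1+1 = 5 ✓
Line 2: "that impossible country": 1+4+2 = 7 ✓
Line 3: "overflowing fruit wakes down lotus": 4+1+1+1+2 = 9 (expected 7)

Line 3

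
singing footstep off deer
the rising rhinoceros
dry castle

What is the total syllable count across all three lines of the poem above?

16

Line 1: singing(2) + footstep(2) + off(1) + deer(1) = 6
Line 2: the(1) + rising(2) + rhinoceros(4) = 7
Line 3: dry(1) + castle(2) = 3
Total: 6 + 7 + 3 = 16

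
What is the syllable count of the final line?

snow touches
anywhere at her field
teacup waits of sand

The final line: "teacup waits of sand": 2+1+1+1 = 5

5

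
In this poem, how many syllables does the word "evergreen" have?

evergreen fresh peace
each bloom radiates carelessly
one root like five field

3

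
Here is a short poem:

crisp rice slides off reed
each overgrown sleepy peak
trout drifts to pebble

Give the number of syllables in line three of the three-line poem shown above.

5

Line three: trout (1), drifts (1), to (1), pebble (2) → 5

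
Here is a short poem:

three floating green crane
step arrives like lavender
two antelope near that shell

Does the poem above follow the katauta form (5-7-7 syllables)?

Line 1: three(1) + floating(2) + green(1) + crane(1) = 5 ✓
Line 2: step(1) + arrives(2) + like(1) + lavender(3) = 7 ✓
Line 3: two(1) + antelope(3) + near(1) + that(1) + shell(1) = 7 ✓

Yes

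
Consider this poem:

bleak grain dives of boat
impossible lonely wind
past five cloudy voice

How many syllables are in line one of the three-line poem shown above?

Line one: bleak (1), grain (1), dives (1), of (1), boat (1) → 5

5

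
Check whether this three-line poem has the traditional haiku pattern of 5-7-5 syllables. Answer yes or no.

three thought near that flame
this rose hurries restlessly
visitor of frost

Yes

Line 1: "three thought near that flame": 1+1+1+1+1 = 5 ✓
Line 2: "this rose hurries restlessly": 1+1+2+3 = 7 ✓
Line 3: "visitor of frost": 3+1+1 = 5 ✓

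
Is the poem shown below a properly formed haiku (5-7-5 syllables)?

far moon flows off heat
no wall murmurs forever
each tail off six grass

Yes

Line 1: far(1) + moon(1) + flows(1) + off(1) + heat(1) = 5 ✓
Line 2: no(1) + wall(1) + murmurs(2) + forever(3) = 7 ✓
Line 3: each(1) + tail(1) + off(1) + six(1) + grass(1) = 5 ✓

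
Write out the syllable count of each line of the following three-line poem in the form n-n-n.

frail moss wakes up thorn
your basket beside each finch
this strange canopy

Line 1: frail(1) + moss(1) + wakes(1) + up(1) + thorn(1) = 5
Line 2: your(1) + basket(2) + beside(2) + each(1) + finch(1) = 7
Line 3: this(1) + strange(1) + canopy(3) = 5

5-7-5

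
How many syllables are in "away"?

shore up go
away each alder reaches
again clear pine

"away" has 2 syllables.

2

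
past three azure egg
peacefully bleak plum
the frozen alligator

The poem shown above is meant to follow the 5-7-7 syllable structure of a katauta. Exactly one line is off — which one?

Line 1: past(1) + three(1) + azure(2) + egg(1) = 5 ✓
Line 2: peacefully(3) + bleak(1) + plum(1) = 5 (expected 7)
Line 3: the(1) + frozen(2) + alligator(4) = 7 ✓

The second line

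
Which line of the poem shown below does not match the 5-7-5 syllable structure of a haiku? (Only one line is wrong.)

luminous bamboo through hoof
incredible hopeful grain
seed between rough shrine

Line 1: "luminous bamboo through hoof": 3+2+1+1 = 7 (expected 5)
Line 2: "incredible hopeful grain": 4+2+1 = 7 ✓
Line 3: "seed between rough shrine": 1+2+1+1 = 5 ✓

The first line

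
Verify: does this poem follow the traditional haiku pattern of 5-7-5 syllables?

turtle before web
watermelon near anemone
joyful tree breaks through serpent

No

Line 1: "turtle before web": 2+2+1 = 5 ✓
Line 2: "watermelon near anemone": 4+1+4 = 9 (expected 7)
Line 3: "joyful tree breaks through serpent": 2+1+1+1+2 = 7 (expected 5)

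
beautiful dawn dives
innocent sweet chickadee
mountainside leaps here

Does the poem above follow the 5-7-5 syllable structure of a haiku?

Yes

Line 1: beautiful (3), dawn (1), dives (1) → 5 ✓
Line 2: innocent (3), sweet (1), chickadee (3) → 7 ✓
Line 3: mountainside (3), leaps (1), here (1) → 5 ✓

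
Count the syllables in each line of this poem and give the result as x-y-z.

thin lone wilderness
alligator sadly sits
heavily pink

5-7-4

Line 1: thin (1), lone (1), wilderness (3) → 5
Line 2: alligator (4), sadly (2), sits (1) → 7
Line 3: heavily (3), pink (1) → 4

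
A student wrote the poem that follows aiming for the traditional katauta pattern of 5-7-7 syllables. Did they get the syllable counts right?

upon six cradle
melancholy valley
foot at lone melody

No

Line 1: upon (2), six (1), cradle (2) → 5 ✓
Line 2: melancholy (4), valley (2) → 6 (expected 7)
Line 3: foot (1), at (1), lone (1), melody (3) → 6 (expected 7)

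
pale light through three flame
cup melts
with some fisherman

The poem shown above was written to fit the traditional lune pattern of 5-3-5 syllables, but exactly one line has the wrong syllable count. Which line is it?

Line 1: pale (1), light (1), through (1), three (1), flame (1) → 5 ✓
Line 2: cup (1), melts (1) → 2 (expected 3)
Line 3: with (1), some (1), fisherman (3) → 5 ✓

The second line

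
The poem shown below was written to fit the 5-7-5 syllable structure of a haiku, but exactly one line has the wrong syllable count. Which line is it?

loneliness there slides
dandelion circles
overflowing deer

Line 2

Line 1: loneliness(3) + there(1) + slides(1) = 5 ✓
Line 2: dandelion(4) + circles(2) = 6 (expected 7)
Line 3: overflowing(4) + deer(1) = 5 ✓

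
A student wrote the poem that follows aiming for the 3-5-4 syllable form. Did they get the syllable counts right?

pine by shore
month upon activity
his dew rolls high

Line 1: "pine by shore": 1+1+1 = 3 ✓
Line 2: "month upon activity": 1+2+4 = 7 (expected 5)
Line 3: "his dew rolls high": 1+1+1+1 = 4 ✓

No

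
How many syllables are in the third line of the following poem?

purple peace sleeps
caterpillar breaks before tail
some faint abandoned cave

The third line: some(1) + faint(1) + abandoned(3) + cave(1) = 6

6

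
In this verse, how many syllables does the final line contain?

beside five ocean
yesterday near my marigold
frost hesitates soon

5

The final line: frost (1), hesitates (3), soon (1) → 5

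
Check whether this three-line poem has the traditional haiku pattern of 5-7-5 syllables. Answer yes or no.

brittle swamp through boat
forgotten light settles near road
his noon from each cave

No

Line 1: "brittle swamp through boat": 2+1+1+1 = 5 ✓
Line 2: "forgotten light settles near road": 3+1+2+1+1 = 8 (expected 7)
Line 3: "his noon from each cave": 1+1+1+1+1 = 5 ✓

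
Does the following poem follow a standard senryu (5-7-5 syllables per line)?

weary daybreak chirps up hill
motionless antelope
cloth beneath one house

No

Line 1: "weary daybreak chirps up hill": 2+2+1+1+1 = 7 (expected 5)
Line 2: "motionless antelope": 3+3 = 6 (expected 7)
Line 3: "cloth beneath one house": 1+2+1+1 = 5 ✓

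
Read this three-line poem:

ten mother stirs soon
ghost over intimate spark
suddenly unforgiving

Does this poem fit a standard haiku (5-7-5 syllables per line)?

Line 1: ten(1) + mother(2) + stirs(1) + soon(1) = 5 ✓
Line 2: ghost(1) + over(2) + intimate(3) + spark(1) = 7 ✓
Line 3: suddenly(3) + unforgiving(4) = 7 (expected 5)

No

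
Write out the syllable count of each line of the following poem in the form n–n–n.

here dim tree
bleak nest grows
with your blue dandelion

3–3–7

Line 1: here(1) + dim(1) + tree(1) = 3
Line 2: bleak(1) + nest(1) + grows(1) = 3
Line 3: with(1) + your(1) + blue(1) + dandelion(4) = 7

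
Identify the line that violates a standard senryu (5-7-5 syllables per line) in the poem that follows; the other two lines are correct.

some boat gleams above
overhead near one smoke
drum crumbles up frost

Line 2

Line 1: some(1) + boat(1) + gleams(1) + above(2) = 5 ✓
Line 2: overhead(3) + near(1) + one(1) + smoke(1) = 6 (expected 7)
Line 3: drum(1) + crumbles(2) + up(1) + frost(1) = 5 ✓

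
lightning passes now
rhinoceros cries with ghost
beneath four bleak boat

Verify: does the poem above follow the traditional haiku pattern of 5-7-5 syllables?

Line 1: lightning(2) + passes(2) + now(1) = 5 ✓
Line 2: rhinoceros(4) + cries(1) + with(1) + ghost(1) = 7 ✓
Line 3: beneath(2) + four(1) + bleak(1) + boat(1) = 5 ✓

Yes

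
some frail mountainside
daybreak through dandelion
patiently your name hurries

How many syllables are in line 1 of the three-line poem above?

5

Line 1: some(1) + frail(1) + mountainside(3) = 5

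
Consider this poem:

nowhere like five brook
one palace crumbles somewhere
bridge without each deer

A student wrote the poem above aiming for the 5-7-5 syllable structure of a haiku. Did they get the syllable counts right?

Line 1: "nowhere like five brook": 2+1+1+1 = 5 ✓
Line 2: "one palace crumbles somewhere": 1+2+2+2 = 7 ✓
Line 3: "bridge without each deer": 1+2+1+1 = 5 ✓

Yes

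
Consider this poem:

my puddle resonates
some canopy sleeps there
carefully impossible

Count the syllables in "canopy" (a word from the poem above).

3

"canopy" has 3 syllables.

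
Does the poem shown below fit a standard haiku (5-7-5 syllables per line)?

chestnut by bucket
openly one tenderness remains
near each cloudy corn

Line 1: chestnut (2), by (1), bucket (2) → 5 ✓
Line 2: openly (3), one (1), tenderness (3), remains (2) → 9 (expected 7)
Line 3: near (1), each (1), cloudy (2), corn (1) → 5 ✓

No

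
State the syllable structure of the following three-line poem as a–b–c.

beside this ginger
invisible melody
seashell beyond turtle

5–7–6

Line 1: "beside this ginger": 2+1+2 = 5
Line 2: "invisible melody": 4+3 = 7
Line 3: "seashell beyond turtle": 2+2+2 = 6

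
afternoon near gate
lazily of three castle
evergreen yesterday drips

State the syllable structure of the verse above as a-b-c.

5-7-7

Line 1: afternoon (3), near (1), gate (1) → 5
Line 2: lazily (3), of (1), three (1), castle (2) → 7
Line 3: evergreen (3), yesterday (3), drips (1) → 7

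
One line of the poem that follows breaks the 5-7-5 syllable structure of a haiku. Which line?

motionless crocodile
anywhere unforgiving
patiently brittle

Line 1: "motionless crocodile": 3+3 = 6 (expected 5)
Line 2: "anywhere unforgiving": 3+4 = 7 ✓
Line 3: "patiently brittle": 3+2 = 5 ✓

The first line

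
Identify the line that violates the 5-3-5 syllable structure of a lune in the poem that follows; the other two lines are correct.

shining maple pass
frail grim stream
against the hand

The third line

Line 1: "shining maple pass": 2+2+1 = 5 ✓
Line 2: "frail grim stream": 1+1+1 = 3 ✓
Line 3: "against the hand": 2+1+1 = 4 (expected 5)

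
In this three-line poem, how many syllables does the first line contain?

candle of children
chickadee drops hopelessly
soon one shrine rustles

The first line: "candle of children": 2+1+2 = 5

5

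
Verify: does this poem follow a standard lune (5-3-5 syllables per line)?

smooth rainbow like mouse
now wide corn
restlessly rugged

Line 1: smooth (1), rainbow (2), like (1), mouse (1) → 5 ✓
Line 2: now (1), wide (1), corn (1) → 3 ✓
Line 3: restlessly (3), rugged (2) → 5 ✓

Yes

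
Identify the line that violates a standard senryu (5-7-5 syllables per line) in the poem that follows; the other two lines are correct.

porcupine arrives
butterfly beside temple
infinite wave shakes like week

Line 3

Line 1: "porcupine arrives": 3+2 = 5 ✓
Line 2: "butterfly beside temple": 3+2+2 = 7 ✓
Line 3: "infinite wave shakes like week": 3+1+1+1+1 = 7 (expected 5)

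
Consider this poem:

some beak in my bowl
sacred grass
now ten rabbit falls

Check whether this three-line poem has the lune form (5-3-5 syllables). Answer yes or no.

Line 1: some(1) + beak(1) + in(1) + my(1) + bowl(1) = 5 ✓
Line 2: sacred(2) + grass(1) = 3 ✓
Line 3: now(1) + ten(1) + rabbit(2) + falls(1) = 5 ✓

Yes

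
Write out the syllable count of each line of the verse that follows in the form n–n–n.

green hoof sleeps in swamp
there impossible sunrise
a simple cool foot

5–7–5

Line 1: "green hoof sleeps in swamp": 1+1+1+1+1 = 5
Line 2: "there impossible sunrise": 1+4+2 = 7
Line 3: "a simple cool foot": 1+2+1+1 = 5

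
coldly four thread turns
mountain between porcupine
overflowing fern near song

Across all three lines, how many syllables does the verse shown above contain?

19

Line 1: coldly (2), four (1), thread (1), turns (1) → 5
Line 2: mountain (2), between (2), porcupine (3) → 7
Line 3: overflowing (4), fern (1), near (1), song (1) → 7
Total: 5 + 7 + 7 = 19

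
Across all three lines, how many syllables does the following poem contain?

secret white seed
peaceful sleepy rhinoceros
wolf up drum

Line 1: "secret white seed": 2+1+1 = 4
Line 2: "peaceful sleepy rhinoceros": 2+2+4 = 8
Line 3: "wolf up drum": 1+1+1 = 3
Total: 4 + 8 + 3 = 15

15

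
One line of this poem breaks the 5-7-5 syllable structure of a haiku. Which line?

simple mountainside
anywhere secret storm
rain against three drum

Line 1: simple (2), mountainside (3) → 5 ✓
Line 2: anywhere (3), secret (2), storm (1) → 6 (expected 7)
Line 3: rain (1), against (2), three (1), drum (1) → 5 ✓

The second line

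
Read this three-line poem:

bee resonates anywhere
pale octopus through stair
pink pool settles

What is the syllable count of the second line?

6

The second line: pale (1), octopus (3), through (1), stair (1) → 6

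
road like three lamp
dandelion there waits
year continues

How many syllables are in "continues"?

"continues" has 3 syllables.

3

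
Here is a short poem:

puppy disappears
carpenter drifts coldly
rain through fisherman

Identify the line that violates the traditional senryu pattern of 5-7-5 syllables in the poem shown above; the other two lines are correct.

Line 1: puppy (2), disappears (3) → 5 ✓
Line 2: carpenter (3), drifts (1), coldly (2) → 6 (expected 7)
Line 3: rain (1), through (1), fisherman (3) → 5 ✓

The second line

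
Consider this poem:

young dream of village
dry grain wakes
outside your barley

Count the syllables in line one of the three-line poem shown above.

5

Line one: young (1), dream (1), of (1), village (2) → 5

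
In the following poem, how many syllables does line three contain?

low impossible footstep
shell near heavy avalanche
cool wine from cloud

Line three: "cool wine from cloud": 1+1+1+1 = 4

4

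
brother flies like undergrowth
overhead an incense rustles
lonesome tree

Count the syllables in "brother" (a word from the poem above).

"brother" has 2 syllables.

2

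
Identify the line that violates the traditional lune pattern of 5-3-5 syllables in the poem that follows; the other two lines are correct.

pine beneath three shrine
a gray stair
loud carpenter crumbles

Line 1: pine(1) + beneath(2) + three(1) + shrine(1) = 5 ✓
Line 2: a(1) + gray(1) + stair(1) = 3 ✓
Line 3: loud(1) + carpenter(3) + crumbles(2) = 6 (expected 5)

Line 3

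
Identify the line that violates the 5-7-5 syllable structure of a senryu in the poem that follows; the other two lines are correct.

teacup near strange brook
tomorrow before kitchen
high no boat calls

Line 1: "teacup near strange brook": 2+1+1+1 = 5 ✓
Line 2: "tomorrow before kitchen": 3+2+2 = 7 ✓
Line 3: "high no boat calls": 1+1+1+1 = 4 (expected 5)

Line 3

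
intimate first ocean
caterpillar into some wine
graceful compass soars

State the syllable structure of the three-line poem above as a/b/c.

6/8/5

Line 1: "intimate first ocean": 3+1+2 = 6
Line 2: "caterpillar into some wine": 4+2+1+1 = 8
Line 3: "graceful compass soars": 2+2+1 = 5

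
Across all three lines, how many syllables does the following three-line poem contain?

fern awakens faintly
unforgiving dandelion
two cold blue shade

Line 1: fern(1) + awakens(3) + faintly(2) = 6
Line 2: unforgiving(4) + dandelion(4) = 8
Line 3: two(1) + cold(1) + blue(1) + shade(1) = 4
Total: 6 + 8 + 4 = 18

18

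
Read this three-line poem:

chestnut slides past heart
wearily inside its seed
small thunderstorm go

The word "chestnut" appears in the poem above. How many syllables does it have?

2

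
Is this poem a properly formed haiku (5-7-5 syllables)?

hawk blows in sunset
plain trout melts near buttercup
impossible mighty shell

No

Line 1: hawk (1), blows (1), in (1), sunset (2) → 5 ✓
Line 2: plain (1), trout (1), melts (1), near (1), buttercup (3) → 7 ✓
Line 3: impossible (4), mighty (2), shell (1) → 7 (expected 5)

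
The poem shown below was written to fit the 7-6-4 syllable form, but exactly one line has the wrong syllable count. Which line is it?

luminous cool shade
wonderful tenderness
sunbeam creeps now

Line 1: "luminous cool shade": 3+1+1 = 5 (expected 7)
Line 2: "wonderful tenderness": 3+3 = 6 ✓
Line 3: "sunbeam creeps now": 2+1+1 = 4 ✓

Line 1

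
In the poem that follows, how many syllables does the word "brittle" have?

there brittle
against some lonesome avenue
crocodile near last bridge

2

"brittle" has 2 syllables.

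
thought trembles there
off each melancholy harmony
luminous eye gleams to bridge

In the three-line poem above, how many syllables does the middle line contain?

The middle line: off(1) + each(1) + melancholy(4) + harmony(3) = 9

9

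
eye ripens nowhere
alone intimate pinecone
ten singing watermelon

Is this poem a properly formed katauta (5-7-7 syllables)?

Yes

Line 1: "eye ripens nowhere": 1+2+2 = 5 ✓
Line 2: "alone intimate pinecone": 2+3+2 = 7 ✓
Line 3: "ten singing watermelon": 1+2+4 = 7 ✓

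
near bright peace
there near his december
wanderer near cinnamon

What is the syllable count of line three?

Line three: wanderer (3), near (1), cinnamon (3) → 7

7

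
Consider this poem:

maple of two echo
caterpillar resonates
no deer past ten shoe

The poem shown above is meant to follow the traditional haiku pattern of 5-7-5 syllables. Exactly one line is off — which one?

The first line

Line 1: maple (2), of (1), two (1), echo (2) → 6 (expected 5)
Line 2: caterpillar (4), resonates (3) → 7 ✓
Line 3: no (1), deer (1), past (1), ten (1), shoe (1) → 5 ✓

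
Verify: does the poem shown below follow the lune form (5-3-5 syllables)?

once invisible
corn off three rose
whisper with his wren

No

Line 1: once (1), invisible (4) → 5 ✓
Line 2: corn (1), off (1), three (1), rose (1) → 4 (expected 3)
Line 3: whisper (2), with (1), his (1), wren (1) → 5 ✓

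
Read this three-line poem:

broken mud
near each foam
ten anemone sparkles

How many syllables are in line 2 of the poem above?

3

Line 2: near(1) + each(1) + foam(1) = 3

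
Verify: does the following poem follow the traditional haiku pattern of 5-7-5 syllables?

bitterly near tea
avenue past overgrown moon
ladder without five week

Line 1: bitterly (3), near (1), tea (1) → 5 ✓
Line 2: avenue (3), past (1), overgrown (3), moon (1) → 8 (expected 7)
Line 3: ladder (2), without (2), five (1), week (1) → 6 (expected 5)

No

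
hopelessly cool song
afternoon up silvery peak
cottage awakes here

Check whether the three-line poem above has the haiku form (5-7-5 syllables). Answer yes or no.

Line 1: "hopelessly cool song": 3+1+1 = 5 ✓
Line 2: "afternoon up silvery peak": 3+1+3+1 = 8 (expected 7)
Line 3: "cottage awakes here": 2+2+1 = 5 ✓

No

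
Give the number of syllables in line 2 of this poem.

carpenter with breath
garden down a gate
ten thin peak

Line 2: garden(2) + down(1) + a(1) + gate(1) = 5

5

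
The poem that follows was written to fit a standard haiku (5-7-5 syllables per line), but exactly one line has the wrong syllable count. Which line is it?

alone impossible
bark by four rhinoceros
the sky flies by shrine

Line 1: alone (2), impossible (4) → 6 (expected 5)
Line 2: bark (1), by (1), four (1), rhinoceros (4) → 7 ✓
Line 3: the (1), sky (1), flies (1), by (1), shrine (1) → 5 ✓

Line 1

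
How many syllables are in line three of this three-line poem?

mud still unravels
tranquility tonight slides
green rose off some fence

Line three: green(1) + rose(1) + off(1) + some(1) + fence(1) = 5

5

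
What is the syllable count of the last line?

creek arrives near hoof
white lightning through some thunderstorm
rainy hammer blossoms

6

The last line: rainy(2) + hammer(2) + blossoms(2) = 6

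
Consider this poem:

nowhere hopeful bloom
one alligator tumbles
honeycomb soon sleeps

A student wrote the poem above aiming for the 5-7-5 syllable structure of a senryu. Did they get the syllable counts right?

Line 1: nowhere (2), hopeful (2), bloom (1) → 5 ✓
Line 2: one (1), alligator (4), tumbles (2) → 7 ✓
Line 3: honeycomb (3), soon (1), sleeps (1) → 5 ✓

Yes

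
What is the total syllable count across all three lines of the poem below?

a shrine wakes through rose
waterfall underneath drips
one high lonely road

Line 1: a (1), shrine (1), wakes (1), through (1), rose (1) → 5
Line 2: waterfall (3), underneath (3), drips (1) → 7
Line 3: one (1), high (1), lonely (2), road (1) → 5
Total: 5 + 7 + 5 = 17

17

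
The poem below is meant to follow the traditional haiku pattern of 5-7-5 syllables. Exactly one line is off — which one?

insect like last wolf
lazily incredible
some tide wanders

Line 3

Line 1: insect(2) + like(1) + last(1) + wolf(1) = 5 ✓
Line 2: lazily(3) + incredible(4) = 7 ✓
Line 3: some(1) + tide(1) + wanders(2) = 4 (expected 5)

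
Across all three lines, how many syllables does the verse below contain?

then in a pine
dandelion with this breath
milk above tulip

16

Line 1: then (1), in (1), a (1), pine (1) → 4
Line 2: dandelion (4), with (1), this (1), breath (1) → 7
Line 3: milk (1), above (2), tulip (2) → 5
Total: 4 + 7 + 5 = 16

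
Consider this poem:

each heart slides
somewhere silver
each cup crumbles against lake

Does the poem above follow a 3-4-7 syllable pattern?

Yes

Line 1: each (1), heart (1), slides (1) → 3 ✓
Line 2: somewhere (2), silver (2) → 4 ✓
Line 3: each (1), cup (1), crumbles (2), against (2), lake (1) → 7 ✓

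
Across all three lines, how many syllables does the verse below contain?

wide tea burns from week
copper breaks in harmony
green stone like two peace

17

Line 1: "wide tea burns from week": 1+1+1+1+1 = 5
Line 2: "copper breaks in harmony": 2+1+1+3 = 7
Line 3: "green stone like two peace": 1+1+1+1+1 = 5
Total: 5 + 7 + 5 = 17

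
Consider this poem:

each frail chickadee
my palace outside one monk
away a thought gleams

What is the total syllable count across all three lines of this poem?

Line 1: each(1) + frail(1) + chickadee(3) = 5
Line 2: my(1) + palace(2) + outside(2) + one(1) + monk(1) = 7
Line 3: away(2) + a(1) + thought(1) + gleams(1) = 5
Total: 5 + 7 + 5 = 17

17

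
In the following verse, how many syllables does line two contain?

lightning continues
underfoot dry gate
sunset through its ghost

5

Line two: "underfoot dry gate": 3+1+1 = 5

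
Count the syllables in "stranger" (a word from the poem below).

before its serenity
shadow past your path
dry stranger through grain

2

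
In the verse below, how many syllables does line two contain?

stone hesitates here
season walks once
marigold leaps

4

Line two: season(2) + walks(1) + once(1) = 4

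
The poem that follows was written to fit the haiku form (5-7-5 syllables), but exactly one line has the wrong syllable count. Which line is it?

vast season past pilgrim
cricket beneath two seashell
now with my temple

Line 1

Line 1: vast(1) + season(2) + past(1) + pilgrim(2) = 6 (expected 5)
Line 2: cricket(2) + beneath(2) + two(1) + seashell(2) = 7 ✓
Line 3: now(1) + with(1) + my(1) + temple(2) = 5 ✓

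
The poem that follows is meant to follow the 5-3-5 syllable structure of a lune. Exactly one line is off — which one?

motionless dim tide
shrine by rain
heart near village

Line 1: motionless(3) + dim(1) + tide(1) = 5 ✓
Line 2: shrine(1) + by(1) + rain(1) = 3 ✓
Line 3: heart(1) + near(1) + village(2) = 4 (expected 5)

Line 3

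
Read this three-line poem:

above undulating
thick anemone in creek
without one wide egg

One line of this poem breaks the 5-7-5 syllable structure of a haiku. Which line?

Line 1

Line 1: above(2) + undulating(4) = 6 (expected 5)
Line 2: thick(1) + anemone(4) + in(1) + creek(1) = 7 ✓
Line 3: without(2) + one(1) + wide(1) + egg(1) = 5 ✓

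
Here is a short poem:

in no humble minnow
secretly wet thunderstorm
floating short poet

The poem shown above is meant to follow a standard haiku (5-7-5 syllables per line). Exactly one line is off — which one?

Line 1: "in no humble minnow": 1+1+2+2 = 6 (expected 5)
Line 2: "secretly wet thunderstorm": 3+1+3 = 7 ✓
Line 3: "floating short poet": 2+1+2 = 5 ✓

The first line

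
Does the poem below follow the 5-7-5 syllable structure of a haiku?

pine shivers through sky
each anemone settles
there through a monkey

Line 1: pine(1) + shivers(2) + through(1) + sky(1) = 5 ✓
Line 2: each(1) + anemone(4) + settles(2) = 7 ✓
Line 3: there(1) + through(1) + a(1) + monkey(2) = 5 ✓

Yes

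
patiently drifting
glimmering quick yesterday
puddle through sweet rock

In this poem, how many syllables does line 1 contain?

Line 1: "patiently drifting": 3+2 = 5

5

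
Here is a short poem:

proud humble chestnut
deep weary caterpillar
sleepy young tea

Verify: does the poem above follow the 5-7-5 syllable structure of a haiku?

No

Line 1: proud(1) + humble(2) + chestnut(2) = 5 ✓
Line 2: deep(1) + weary(2) + caterpillar(4) = 7 ✓
Line 3: sleepy(2) + young(1) + tea(1) = 4 (expected 5)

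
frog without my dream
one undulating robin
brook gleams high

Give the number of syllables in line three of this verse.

3

Line three: brook(1) + gleams(1) + high(1) = 3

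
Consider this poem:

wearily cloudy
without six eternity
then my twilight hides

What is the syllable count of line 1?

5

Line 1: wearily (3), cloudy (2) → 5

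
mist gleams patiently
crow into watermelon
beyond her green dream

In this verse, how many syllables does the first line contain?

The first line: "mist gleams patiently": 1+1+3 = 5

5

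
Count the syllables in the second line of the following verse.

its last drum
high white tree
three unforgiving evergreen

3

The second line: high(1) + white(1) + tree(1) = 3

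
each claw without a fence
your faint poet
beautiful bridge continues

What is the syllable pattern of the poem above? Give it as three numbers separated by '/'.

6/4/7

Line 1: each (1), claw (1), without (2), a (1), fence (1) → 6
Line 2: your (1), faint (1), poet (2) → 4
Line 3: beautiful (3), bridge (1), continues (3) → 7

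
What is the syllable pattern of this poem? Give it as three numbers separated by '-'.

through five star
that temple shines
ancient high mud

Line 1: "through five star": 1+1+1 = 3
Line 2: "that temple shines": 1+2+1 = 4
Line 3: "ancient high mud": 2+1+1 = 4

3-4-4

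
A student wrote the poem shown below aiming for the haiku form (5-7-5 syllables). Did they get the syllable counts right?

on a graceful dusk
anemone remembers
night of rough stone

No

Line 1: "on a graceful dusk": 1+1+2+1 = 5 ✓
Line 2: "anemone remembers": 4+3 = 7 ✓
Line 3: "night of rough stone": 1+1+1+1 = 4 (expected 5)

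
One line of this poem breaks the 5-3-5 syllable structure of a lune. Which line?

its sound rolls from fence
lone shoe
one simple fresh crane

Line 2

Line 1: "its sound rolls from fence": 1+1+1+1+1 = 5 ✓
Line 2: "lone shoe": 1+1 = 2 (expected 3)
Line 3: "one simple fresh crane": 1+2+1+1 = 5 ✓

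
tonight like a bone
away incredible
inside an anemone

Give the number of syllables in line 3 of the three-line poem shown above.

7

Line 3: inside (2), an (1), anemone (4) → 7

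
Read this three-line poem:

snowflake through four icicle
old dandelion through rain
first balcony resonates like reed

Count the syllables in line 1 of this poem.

7

Line 1: snowflake(2) + through(1) + four(1) + icicle(3) = 7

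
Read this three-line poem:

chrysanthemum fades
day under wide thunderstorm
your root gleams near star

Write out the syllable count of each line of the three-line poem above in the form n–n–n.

5–7–5

Line 1: chrysanthemum (4), fades (1) → 5
Line 2: day (1), under (2), wide (1), thunderstorm (3) → 7
Line 3: your (1), root (1), gleams (1), near (1), star (1) → 5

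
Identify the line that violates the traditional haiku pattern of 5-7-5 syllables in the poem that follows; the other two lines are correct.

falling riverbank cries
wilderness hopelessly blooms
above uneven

Line 1: "falling riverbank cries": 2+3+1 = 6 (expected 5)
Line 2: "wilderness hopelessly blooms": 3+3+1 = 7 ✓
Line 3: "above uneven": 2+3 = 5 ✓

The first line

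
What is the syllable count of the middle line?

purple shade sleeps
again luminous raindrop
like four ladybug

The middle line: again (2), luminous (3), raindrop (2) → 7

7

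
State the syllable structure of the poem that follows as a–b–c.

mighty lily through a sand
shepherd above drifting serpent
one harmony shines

Line 1: mighty (2), lily (2), through (1), a (1), sand (1) → 7
Line 2: shepherd (2), above (2), drifting (2), serpent (2) → 8
Line 3: one (1), harmony (3), shines (1) → 5

7–8–5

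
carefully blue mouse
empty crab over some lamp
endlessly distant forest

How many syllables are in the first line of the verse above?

The first line: carefully (3), blue (1), mouse (1) → 5

5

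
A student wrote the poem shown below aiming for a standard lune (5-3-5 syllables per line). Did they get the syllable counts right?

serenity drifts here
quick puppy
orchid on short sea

No

Line 1: serenity (4), drifts (1), here (1) → 6 (expected 5)
Line 2: quick (1), puppy (2) → 3 ✓
Line 3: orchid (2), on (1), short (1), sea (1) → 5 ✓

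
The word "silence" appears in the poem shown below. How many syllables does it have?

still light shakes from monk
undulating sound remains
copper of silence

2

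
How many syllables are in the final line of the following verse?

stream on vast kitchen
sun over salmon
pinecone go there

4

The final line: pinecone (2), go (1), there (1) → 4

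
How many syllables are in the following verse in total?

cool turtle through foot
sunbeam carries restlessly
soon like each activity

19

Line 1: "cool turtle through foot": 1+2+1+1 = 5
Line 2: "sunbeam carries restlessly": 2+2+3 = 7
Line 3: "soon like each activity": 1+1+1+4 = 7
Total: 5 + 7 + 7 = 19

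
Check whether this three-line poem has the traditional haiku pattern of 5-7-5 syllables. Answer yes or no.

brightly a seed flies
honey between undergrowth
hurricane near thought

Yes

Line 1: "brightly a seed flies": 2+1+1+1 = 5 ✓
Line 2: "honey between undergrowth": 2+2+3 = 7 ✓
Line 3: "hurricane near thought": 3+1+1 = 5 ✓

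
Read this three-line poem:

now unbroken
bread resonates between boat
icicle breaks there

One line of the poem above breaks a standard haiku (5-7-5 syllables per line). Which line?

Line 1

Line 1: now (1), unbroken (3) → 4 (expected 5)
Line 2: bread (1), resonates (3), between (2), boat (1) → 7 ✓
Line 3: icicle (3), breaks (1), there (1) → 5 ✓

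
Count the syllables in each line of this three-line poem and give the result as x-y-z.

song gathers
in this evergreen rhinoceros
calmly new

3-9-3

Line 1: "song gathers": 1+2 = 3
Line 2: "in this evergreen rhinoceros": 1+1+3+4 = 9
Line 3: "calmly new": 2+1 = 3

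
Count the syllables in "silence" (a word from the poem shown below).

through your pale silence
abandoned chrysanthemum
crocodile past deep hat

"silence" has 2 syllables.

2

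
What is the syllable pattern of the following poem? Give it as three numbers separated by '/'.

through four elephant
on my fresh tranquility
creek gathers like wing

5/7/5

Line 1: through(1) + four(1) + elephant(3) = 5
Line 2: on(1) + my(1) + fresh(1) + tranquility(4) = 7
Line 3: creek(1) + gathers(2) + like(1) + wing(1) = 5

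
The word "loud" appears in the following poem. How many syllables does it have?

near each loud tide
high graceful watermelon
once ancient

"loud" has 1 syllable.

1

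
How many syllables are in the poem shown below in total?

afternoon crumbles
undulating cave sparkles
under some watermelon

Line 1: afternoon (3), crumbles (2) → 5
Line 2: undulating (4), cave (1), sparkles (2) → 7
Line 3: under (2), some (1), watermelon (4) → 7
Total: 5 + 7 + 7 = 19

19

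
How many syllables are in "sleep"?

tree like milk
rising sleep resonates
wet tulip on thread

1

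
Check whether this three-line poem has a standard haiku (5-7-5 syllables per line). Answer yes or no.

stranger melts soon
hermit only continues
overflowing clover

No

Line 1: "stranger melts soon": 2+1+1 = 4 (expected 5)
Line 2: "hermit only continues": 2+2+3 = 7 ✓
Line 3: "overflowing clover": 4+2 = 6 (expected 5)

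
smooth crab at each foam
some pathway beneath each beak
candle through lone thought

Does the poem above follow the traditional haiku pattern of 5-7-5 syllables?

Line 1: smooth (1), crab (1), at (1), each (1), foam (1) → 5 ✓
Line 2: some (1), pathway (2), beneath (2), each (1), beak (1) → 7 ✓
Line 3: candle (2), through (1), lone (1), thought (1) → 5 ✓

Yes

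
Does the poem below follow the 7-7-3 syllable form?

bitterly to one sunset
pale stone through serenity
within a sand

No

Line 1: "bitterly to one sunset": 3+1+1+2 = 7 ✓
Line 2: "pale stone through serenity": 1+1+1+4 = 7 ✓
Line 3: "within a sand": 2+1+1 = 4 (expected 3)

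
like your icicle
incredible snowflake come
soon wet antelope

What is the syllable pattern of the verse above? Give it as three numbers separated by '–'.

5–7–5

Line 1: like (1), your (1), icicle (3) → 5
Line 2: incredible (4), snowflake (2), come (1) → 7
Line 3: soon (1), wet (1), antelope (3) → 5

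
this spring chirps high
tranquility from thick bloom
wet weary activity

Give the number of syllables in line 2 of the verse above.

Line 2: tranquility (4), from (1), thick (1), bloom (1) → 7

7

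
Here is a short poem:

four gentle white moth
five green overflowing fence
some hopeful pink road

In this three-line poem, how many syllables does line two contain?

Line two: five(1) + green(1) + overflowing(4) + fence(1) = 7

7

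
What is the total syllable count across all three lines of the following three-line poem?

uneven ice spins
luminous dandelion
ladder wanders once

17

Line 1: "uneven ice spins": 3+1+1 = 5
Line 2: "luminous dandelion": 3+4 = 7
Line 3: "ladder wanders once": 2+2+1 = 5
Total: 5 + 7 + 5 = 17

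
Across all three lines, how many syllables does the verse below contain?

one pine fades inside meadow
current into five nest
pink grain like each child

18

Line 1: one (1), pine (1), fades (1), inside (2), meadow (2) → 7
Line 2: current (2), into (2), five (1), nest (1) → 6
Line 3: pink (1), grain (1), like (1), each (1), child (1) → 5
Total: 7 + 6 + 5 = 18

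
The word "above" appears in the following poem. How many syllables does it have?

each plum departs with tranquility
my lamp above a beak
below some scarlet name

2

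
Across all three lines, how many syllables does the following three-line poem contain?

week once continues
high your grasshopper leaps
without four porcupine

17

Line 1: week(1) + once(1) + continues(3) = 5
Line 2: high(1) + your(1) + grasshopper(3) + leaps(1) = 6
Line 3: without(2) + four(1) + porcupine(3) = 6
Total: 5 + 6 + 6 = 17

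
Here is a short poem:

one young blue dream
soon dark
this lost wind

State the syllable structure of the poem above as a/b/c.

Line 1: one (1), young (1), blue (1), dream (1) → 4
Line 2: soon (1), dark (1) → 2
Line 3: this (1), lost (1), wind (1) → 3

4/2/3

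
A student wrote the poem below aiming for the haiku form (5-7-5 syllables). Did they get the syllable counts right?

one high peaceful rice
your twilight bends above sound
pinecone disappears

Line 1: one(1) + high(1) + peaceful(2) + rice(1) = 5 ✓
Line 2: your(1) + twilight(2) + bends(1) + above(2) + sound(1) = 7 ✓
Line 3: pinecone(2) + disappears(3) = 5 ✓

Yes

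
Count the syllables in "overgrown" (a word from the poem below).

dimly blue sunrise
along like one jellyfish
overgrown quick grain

3

"overgrown" has 3 syllables.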